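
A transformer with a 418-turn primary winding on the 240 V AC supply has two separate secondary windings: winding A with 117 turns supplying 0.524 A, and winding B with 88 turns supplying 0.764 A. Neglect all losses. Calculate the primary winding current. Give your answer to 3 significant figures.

V_A = 240 × 117/418 = 67.177 V; V_B = 240 × 88/418 = 50.526 V.
P_out = V_A I_A + V_B I_B = 67.177×0.524 + 50.526×0.764 = 35.201 + 38.602 = 73.803 W.
Ideal ⇒ P_in = P_out, so I_p = P_out/V_p = 73.803/240 = 0.308 A.

I_p ≈ 0.308 A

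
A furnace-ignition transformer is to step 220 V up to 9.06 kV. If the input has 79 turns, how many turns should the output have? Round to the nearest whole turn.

N_out/N_in = V_out/V_in, so N_out = 79 × 9060/220 = 3253.4 ≈ 3253 turns.

N_out = 3253 turns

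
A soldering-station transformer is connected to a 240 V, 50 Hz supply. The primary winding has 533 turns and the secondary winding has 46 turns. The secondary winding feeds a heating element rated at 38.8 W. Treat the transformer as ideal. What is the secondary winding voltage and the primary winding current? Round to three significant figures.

V_s = V_p × N_s/N_p = 240 × 46/533 = 20.713 V.
I_s = P/V_s = 38.8/20.713 = 1.8732 A.
I_p = I_s × N_s/N_p = 1.8732 × 46/533 = 0.162 A.

V_s ≈ 20.7 V, I_p ≈ 0.162 A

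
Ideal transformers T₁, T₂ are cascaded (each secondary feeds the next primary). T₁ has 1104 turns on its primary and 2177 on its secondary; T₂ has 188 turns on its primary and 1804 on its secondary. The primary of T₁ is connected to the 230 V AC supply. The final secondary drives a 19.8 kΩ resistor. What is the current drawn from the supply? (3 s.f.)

Secondary of T₁: V = 230.00 × 2177/1104 = 453.54 V.
Secondary of T₂: V = 453.54 × 1804/188 = 4352.1 V.
I_load = 4352.1/19800 = 0.21980 A, so P_out = 4352.1 × 0.21980 = 956.59 W.
All ideal ⇒ P_in = P_out, so I_supply = 956.59/230 = 4.16 A.

I_supply ≈ 4.16 A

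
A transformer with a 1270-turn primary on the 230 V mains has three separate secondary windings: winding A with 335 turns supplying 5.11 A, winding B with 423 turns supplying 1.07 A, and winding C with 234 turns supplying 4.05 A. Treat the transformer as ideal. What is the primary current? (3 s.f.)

I_p ≈ 2.45 A

V_A = 230 × 335/1270 = 60.669 V; V_B = 230 × 423/1270 = 76.606 V; V_C = 230 × 234/1270 = 42.378 V.
P_out = V_A I_A + V_B I_B + V_C I_C = 60.669×5.11 + 76.606×1.07 + 42.378×4.05 = 310.02 + 81.969 + 171.63 = 563.62 W.
Ideal ⇒ P_in = P_out, so I_p = P_out/V_p = 563.62/230 = 2.45 A.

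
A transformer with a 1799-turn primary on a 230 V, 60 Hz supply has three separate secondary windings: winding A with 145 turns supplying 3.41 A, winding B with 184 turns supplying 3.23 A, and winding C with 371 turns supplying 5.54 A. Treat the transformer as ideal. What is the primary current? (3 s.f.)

I_p ≈ 1.75 A

V_A = 230 × 145/1799 = 18.538 V; V_B = 230 × 184/1799 = 23.524 V; V_C = 230 × 371/1799 = 47.432 V.
P_out = V_A I_A + V_B I_B + V_C I_C = 18.538×3.41 + 23.524×3.23 + 47.432×5.54 = 63.215 + 75.983 + 262.77 = 401.97 W.
Ideal ⇒ P_in = P_out, so I_p = P_out/V_p = 401.97/230 = 1.75 A.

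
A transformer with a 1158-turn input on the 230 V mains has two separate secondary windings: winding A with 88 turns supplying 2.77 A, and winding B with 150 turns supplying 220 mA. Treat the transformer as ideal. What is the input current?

V_A = 230 × 88/1158 = 17.478 V; V_B = 230 × 150/1158 = 29.793 V.
P_out = V_A I_A + V_B I_B = 17.478×2.77 + 29.793×0.220 = 48.415 + 6.5544 = 54.970 W.
Ideal ⇒ P_in = P_out, so I_in = P_out/V_in = 54.970/230 = 0.239 A.

I_in ≈ 0.239 A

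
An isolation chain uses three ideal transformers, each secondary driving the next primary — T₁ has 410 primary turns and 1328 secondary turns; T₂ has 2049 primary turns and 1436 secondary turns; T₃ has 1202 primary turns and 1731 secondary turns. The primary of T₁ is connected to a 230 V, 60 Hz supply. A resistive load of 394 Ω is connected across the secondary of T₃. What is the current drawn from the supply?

I_supply ≈ 6.24 A

Secondary of T₁: V = 230.00 × 1328/410 = 744.98 V.
Secondary of T₂: V = 744.98 × 1436/2049 = 522.10 V.
Secondary of T₃: V = 522.10 × 1731/1202 = 751.88 V.
I_load = 751.88/394 = 1.9083 A, so P_out = 751.88 × 1.9083 = 1434.8 W.
All ideal ⇒ P_in = P_out, so I_supply = 1434.8/230 = 6.24 A.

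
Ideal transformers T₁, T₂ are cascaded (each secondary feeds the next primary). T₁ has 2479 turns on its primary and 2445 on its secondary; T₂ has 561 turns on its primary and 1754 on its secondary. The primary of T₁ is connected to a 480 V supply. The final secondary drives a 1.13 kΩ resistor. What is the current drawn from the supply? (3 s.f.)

I_supply ≈ 4.04 A

After T₁: V = 480.00 × 2445/2479 = 473.42 V.
After T₂: V = 473.42 × 1754/561 = 1480.2 V.
I_load = 1480.2/1130 = 1.3099 A, so P_out = 1480.2 × 1.3099 = 1938.8 W.
All ideal ⇒ P_in = P_out, so I_supply = 1938.8/480 = 4.04 A.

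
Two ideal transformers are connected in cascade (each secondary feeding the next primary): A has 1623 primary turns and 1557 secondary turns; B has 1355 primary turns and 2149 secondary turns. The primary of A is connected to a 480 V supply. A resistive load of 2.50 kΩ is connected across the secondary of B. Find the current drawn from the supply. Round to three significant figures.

Secondary of A: V = 480.00 × 1557/1623 = 460.48 V.
Secondary of B: V = 460.48 × 2149/1355 = 730.31 V.
I_load = 730.31/2500 = 0.29212 A, so P_out = 730.31 × 0.29212 = 213.34 W.
All ideal ⇒ P_in = P_out, so I_supply = 213.34/480 = 0.444 A.

I_supply ≈ 0.444 A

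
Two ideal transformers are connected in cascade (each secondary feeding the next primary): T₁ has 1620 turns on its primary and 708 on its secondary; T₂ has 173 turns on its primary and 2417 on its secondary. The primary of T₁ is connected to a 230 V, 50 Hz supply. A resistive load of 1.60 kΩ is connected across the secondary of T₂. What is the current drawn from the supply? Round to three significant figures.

I_supply ≈ 5.36 A

Secondary of T₁: V = 230.00 × 708/1620 = 100.52 V.
Secondary of T₂: V = 100.52 × 2417/173 = 1404.4 V.
I_load = 1404.4/1600 = 0.87772 A, so P_out = 1404.4 × 0.87772 = 1232.6 W.
All ideal ⇒ P_in = P_out, so I_supply = 1232.6/230 = 5.36 A.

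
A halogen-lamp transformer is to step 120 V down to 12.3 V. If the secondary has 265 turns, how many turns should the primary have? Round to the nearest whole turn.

N_p = 2585 turns

N_p/N_s = V_p/V_s, so N_p = 265 × 120/12.3 = 2585.4 ≈ 2585 turns.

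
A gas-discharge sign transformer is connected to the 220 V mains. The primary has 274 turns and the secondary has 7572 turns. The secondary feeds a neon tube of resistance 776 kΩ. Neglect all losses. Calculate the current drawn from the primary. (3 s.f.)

V_s = V_p × N_s/N_p = 220 × 7572/274 = 6079.7 V.
I_s = V_s/R = 6079.7/776000 = 0.0078347 A.
For an ideal transformer I_p N_p = I_s N_s, so I_p = 0.0078347 × 7572/274 = 0.217 A.

I_p ≈ 0.217 A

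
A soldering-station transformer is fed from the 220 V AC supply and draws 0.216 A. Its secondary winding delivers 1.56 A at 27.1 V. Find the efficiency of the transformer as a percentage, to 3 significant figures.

η ≈ 89.0%

P_in = 220 × 0.216 = 47.5200 W.
P_out = 27.1 × 1.56 = 42.2760 W.
η = P_out/P_in = 42.2760/47.5200 = 0.890.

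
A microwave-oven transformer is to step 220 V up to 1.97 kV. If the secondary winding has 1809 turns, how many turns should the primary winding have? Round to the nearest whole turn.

N_p/N_s = V_p/V_s, so N_p = 1809 × 220/1970 = 202.0 ≈ 202 turns.

N_p = 202 turns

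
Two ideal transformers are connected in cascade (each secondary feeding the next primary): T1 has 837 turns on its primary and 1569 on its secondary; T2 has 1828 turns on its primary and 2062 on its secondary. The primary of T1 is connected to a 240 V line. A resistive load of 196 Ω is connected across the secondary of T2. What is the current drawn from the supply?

I_supply ≈ 5.47 A

Secondary of T1: V = 240.00 × 1569/837 = 449.89 V.
Secondary of T2: V = 449.89 × 2062/1828 = 507.48 V.
I_load = 507.48/196 = 2.5892 A, so P_out = 507.48 × 2.5892 = 1314.0 W.
All ideal ⇒ P_in = P_out, so I_supply = 1314.0/240 = 5.47 A.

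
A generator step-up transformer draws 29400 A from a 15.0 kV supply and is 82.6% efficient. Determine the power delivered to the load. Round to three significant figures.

P_in = V_p I_p = 15000 × 29400 = 4.4100×10^8 W.
P_out = η P_in = 0.826 × 4.4100×10^8 = 3.64×10^8 W.

P_out ≈ 3.64×10^8 W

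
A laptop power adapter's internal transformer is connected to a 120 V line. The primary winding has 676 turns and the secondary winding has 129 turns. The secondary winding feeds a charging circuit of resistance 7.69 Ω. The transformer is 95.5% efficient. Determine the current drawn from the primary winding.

I_p ≈ 0.595 A

V_s = 120 × 129/676 = 22.899 V.
I_s = V_s/R = 22.899/7.69 = 2.9778 A.
P_out = V_s I_s = 22.899 × 2.9778 = 68.190 W.
P_in = P_out/η = 68.190/0.955 = 71.403 W.
I_p = P_in/V_p = 71.403/120 = 0.595 A.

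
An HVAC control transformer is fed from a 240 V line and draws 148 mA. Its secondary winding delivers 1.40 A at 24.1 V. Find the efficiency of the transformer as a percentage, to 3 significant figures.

η ≈ 95.0%

P_in = 240 × 0.148 = 35.5200 W.
P_out = 24.1 × 1.40 = 33.7400 W.
η = P_out/P_in = 33.7400/35.5200 = 0.950.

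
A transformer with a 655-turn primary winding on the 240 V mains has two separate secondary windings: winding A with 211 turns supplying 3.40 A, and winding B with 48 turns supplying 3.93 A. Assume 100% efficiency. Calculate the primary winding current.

I_p ≈ 1.38 A

V_A = 240 × 211/655 = 77.313 V; V_B = 240 × 48/655 = 17.588 V.
P_out = V_A I_A + V_B I_B = 77.313×3.40 + 17.588×3.93 = 262.86 + 69.120 = 331.98 W.
Ideal ⇒ P_in = P_out, so I_p = P_out/V_p = 331.98/240 = 1.38 A.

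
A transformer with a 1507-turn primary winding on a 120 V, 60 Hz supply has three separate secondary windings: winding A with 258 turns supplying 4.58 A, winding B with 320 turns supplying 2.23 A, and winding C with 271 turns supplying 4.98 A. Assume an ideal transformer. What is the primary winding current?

I_p ≈ 2.15 A

V_A = 120 × 258/1507 = 20.544 V; V_B = 120 × 320/1507 = 25.481 V; V_C = 120 × 271/1507 = 21.579 V.
P_out = V_A I_A + V_B I_B + V_C I_C = 20.544×4.58 + 25.481×2.23 + 21.579×4.98 = 94.092 + 56.823 + 107.46 = 258.38 W.
Ideal ⇒ P_in = P_out, so I_p = P_out/V_p = 258.38/120 = 2.15 A.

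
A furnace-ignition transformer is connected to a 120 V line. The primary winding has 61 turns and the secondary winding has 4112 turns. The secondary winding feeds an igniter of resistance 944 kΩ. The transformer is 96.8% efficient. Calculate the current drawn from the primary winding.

V_s = 120 × 4112/61 = 8089.2 V.
I_s = V_s/R = 8089.2/944000 = 0.0085690 A.
P_out = V_s I_s = 8089.2 × 0.0085690 = 69.317 W.
P_in = P_out/η = 69.317/0.968 = 71.608 W.
I_p = P_in/V_p = 71.608/120 = 0.597 A.

I_p ≈ 0.597 A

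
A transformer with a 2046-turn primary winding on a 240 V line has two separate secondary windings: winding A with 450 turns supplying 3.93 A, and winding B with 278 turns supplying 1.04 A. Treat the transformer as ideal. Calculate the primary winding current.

V_A = 240 × 450/2046 = 52.786 V; V_B = 240 × 278/2046 = 32.610 V.
P_out = V_A I_A + V_B I_B = 52.786×3.93 + 32.610×1.04 = 207.45 + 33.914 = 241.36 W.
Ideal ⇒ P_in = P_out, so I_p = P_out/V_p = 241.36/240 = 1.01 A.

I_p ≈ 1.01 A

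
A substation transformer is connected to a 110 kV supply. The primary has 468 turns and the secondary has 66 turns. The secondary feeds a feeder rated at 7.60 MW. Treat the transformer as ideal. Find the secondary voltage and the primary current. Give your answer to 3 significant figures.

V_s ≈ 15500 V, I_p ≈ 69.1 A

V_s = V_p × N_s/N_p = 110000 × 66/468 = 15513 V.
I_s = P/V_s = 7.60×10^6/15513 = 489.92 A.
I_p = I_s × N_s/N_p = 489.92 × 66/468 = 69.1 A.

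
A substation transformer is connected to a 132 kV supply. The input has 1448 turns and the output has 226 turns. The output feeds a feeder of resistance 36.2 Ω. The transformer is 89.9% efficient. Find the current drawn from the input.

I_in ≈ 98.8 A

V_out = 132000 × 226/1448 = 20602 V.
I_out = V_out/R = 20602/36.2 = 569.12 A.
P_out = V_out I_out = 20602 × 569.12 = 1.1725×10^7 W.
P_in = P_out/η = 1.1725×10^7/0.899 = 1.3042×10^7 W.
I_in = P_in/V_in = 1.3042×10^7/132000 = 98.8 A.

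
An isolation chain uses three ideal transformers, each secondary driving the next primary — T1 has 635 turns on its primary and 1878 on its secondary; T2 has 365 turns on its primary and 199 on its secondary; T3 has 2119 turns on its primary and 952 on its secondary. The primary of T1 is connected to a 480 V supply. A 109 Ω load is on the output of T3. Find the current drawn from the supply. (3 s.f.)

I_supply ≈ 2.31 A

After T1: V = 480.00 × 1878/635 = 1419.6 V.
After T2: V = 1419.6 × 199/365 = 773.97 V.
After T3: V = 773.97 × 952/2119 = 347.72 V.
I_load = 347.72/109 = 3.1901 A, so P_out = 347.72 × 3.1901 = 1109.3 W.
All ideal ⇒ P_in = P_out, so I_supply = 1109.3/480 = 2.31 A.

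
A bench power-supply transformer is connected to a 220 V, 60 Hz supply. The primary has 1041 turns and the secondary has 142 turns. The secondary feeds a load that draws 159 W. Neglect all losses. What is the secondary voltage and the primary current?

V_s = V_p × N_s/N_p = 220 × 142/1041 = 30.010 V.
I_s = P/V_s = 159/30.010 = 5.2983 A.
I_p = I_s × N_s/N_p = 5.2983 × 142/1041 = 0.723 A.

V_s ≈ 30.0 V, I_p ≈ 0.723 A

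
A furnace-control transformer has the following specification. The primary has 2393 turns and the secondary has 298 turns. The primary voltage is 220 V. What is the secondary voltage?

V_s ≈ 27.4 V

V_s/V_p = N_s/N_p, so V_s = 220 × 298/2393 = 27.4 V.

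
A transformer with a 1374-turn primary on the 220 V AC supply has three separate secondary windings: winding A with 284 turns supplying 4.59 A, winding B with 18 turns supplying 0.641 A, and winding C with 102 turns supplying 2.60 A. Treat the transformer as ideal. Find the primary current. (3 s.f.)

I_p ≈ 1.15 A

V_A = 220 × 284/1374 = 45.473 V; V_B = 220 × 18/1374 = 2.8821 V; V_C = 220 × 102/1374 = 16.332 V.
P_out = V_A I_A + V_B I_B + V_C I_C = 45.473×4.59 + 2.8821×0.641 + 16.332×2.60 = 208.72 + 1.8474 + 42.463 = 253.03 W.
Ideal ⇒ P_in = P_out, so I_p = P_out/V_p = 253.03/220 = 1.15 A.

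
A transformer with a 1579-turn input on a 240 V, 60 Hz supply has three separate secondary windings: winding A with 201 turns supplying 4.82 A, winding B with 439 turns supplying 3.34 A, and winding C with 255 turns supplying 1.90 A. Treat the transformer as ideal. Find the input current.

I_in ≈ 1.85 A

V_A = 240 × 201/1579 = 30.551 V; V_B = 240 × 439/1579 = 66.726 V; V_C = 240 × 255/1579 = 38.759 V.
P_out = V_A I_A + V_B I_B + V_C I_C = 30.551×4.82 + 66.726×3.34 + 38.759×1.90 = 147.26 + 222.86 + 73.642 = 443.76 W.
Ideal ⇒ P_in = P_out, so I_in = P_out/V_in = 443.76/240 = 1.85 A.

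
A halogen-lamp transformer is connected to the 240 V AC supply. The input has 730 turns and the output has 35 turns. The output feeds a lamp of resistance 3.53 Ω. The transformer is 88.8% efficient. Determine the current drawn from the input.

I_in ≈ 0.176 A

V_out = 240 × 35/730 = 11.507 V.
I_out = V_out/R = 11.507/3.53 = 3.2597 A.
P_out = V_out I_out = 11.507 × 3.2597 = 37.509 W.
P_in = P_out/η = 37.509/0.888 = 42.240 W.
I_in = P_in/V_in = 42.240/240 = 0.176 A.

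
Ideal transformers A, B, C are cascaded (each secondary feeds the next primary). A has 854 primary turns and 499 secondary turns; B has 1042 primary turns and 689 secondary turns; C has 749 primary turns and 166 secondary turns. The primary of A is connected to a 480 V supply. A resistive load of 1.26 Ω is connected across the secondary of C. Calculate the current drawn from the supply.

I_supply ≈ 2.79 A

Secondary of A: V = 480.00 × 499/854 = 280.47 V.
Secondary of B: V = 280.47 × 689/1042 = 185.45 V.
Secondary of C: V = 185.45 × 166/749 = 41.102 V.
I_load = 41.102/1.26 = 32.621 A, so P_out = 41.102 × 32.621 = 1340.8 W.
All ideal ⇒ P_in = P_out, so I_supply = 1340.8/480 = 2.79 A.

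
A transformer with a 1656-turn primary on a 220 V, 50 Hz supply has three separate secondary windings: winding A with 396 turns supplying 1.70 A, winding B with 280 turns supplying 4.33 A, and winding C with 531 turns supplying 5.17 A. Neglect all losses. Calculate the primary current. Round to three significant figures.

I_p ≈ 2.80 A

V_A = 220 × 396/1656 = 52.609 V; V_B = 220 × 280/1656 = 37.198 V; V_C = 220 × 531/1656 = 70.543 V.
P_out = V_A I_A + V_B I_B + V_C I_C = 52.609×1.70 + 37.198×4.33 + 70.543×5.17 = 89.435 + 161.07 + 364.71 = 615.21 W.
Ideal ⇒ P_in = P_out, so I_p = P_out/V_p = 615.21/220 = 2.80 A.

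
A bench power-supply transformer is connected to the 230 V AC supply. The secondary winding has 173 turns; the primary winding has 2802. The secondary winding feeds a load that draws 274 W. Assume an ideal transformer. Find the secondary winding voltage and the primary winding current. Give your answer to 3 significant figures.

V_s = V_p × N_s/N_p = 230 × 173/2802 = 14.201 V.
I_s = P/V_s = 274/14.201 = 19.295 A.
I_p = I_s × N_s/N_p = 19.295 × 173/2802 = 1.19 A.

V_s ≈ 14.2 V, I_p ≈ 1.19 A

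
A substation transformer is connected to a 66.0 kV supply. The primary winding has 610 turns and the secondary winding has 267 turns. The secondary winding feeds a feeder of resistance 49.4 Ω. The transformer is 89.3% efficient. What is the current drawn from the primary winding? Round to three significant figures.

I_p ≈ 287 A

V_s = 66000 × 267/610 = 28889 V.
I_s = V_s/R = 28889/49.4 = 584.79 A.
P_out = V_s I_s = 28889 × 584.79 = 1.6894×10^7 W.
P_in = P_out/η = 1.6894×10^7/0.893 = 1.8918×10^7 W.
I_p = P_in/V_p = 1.8918×10^7/66000 = 287 A.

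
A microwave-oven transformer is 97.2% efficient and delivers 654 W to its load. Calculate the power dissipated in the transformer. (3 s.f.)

P_loss ≈ 18.8 W

P_in = P_out/η = 654/0.972 = 672.840 W.
P_loss = P_in − P_out = 672.840 − 654 = 18.8 W.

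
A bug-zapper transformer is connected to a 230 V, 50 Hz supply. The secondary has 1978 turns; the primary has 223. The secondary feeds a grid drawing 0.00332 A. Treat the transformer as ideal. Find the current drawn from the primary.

I_p ≈ 0.0294 A

For an ideal transformer I_p N_p = I_s N_s, so I_p = 0.00332 × 1978/223 = 0.0294 A.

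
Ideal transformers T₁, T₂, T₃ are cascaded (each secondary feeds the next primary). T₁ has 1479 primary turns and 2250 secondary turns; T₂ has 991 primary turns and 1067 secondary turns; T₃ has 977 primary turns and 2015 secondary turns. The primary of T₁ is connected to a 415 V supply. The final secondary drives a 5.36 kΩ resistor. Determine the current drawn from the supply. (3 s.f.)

I_supply ≈ 0.884 A

Secondary of T₁: V = 415.00 × 2250/1479 = 631.34 V.
Secondary of T₂: V = 631.34 × 1067/991 = 679.76 V.
Secondary of T₃: V = 679.76 × 2015/977 = 1402.0 V.
I_load = 1402.0/5360 = 0.26156 A, so P_out = 1402.0 × 0.26156 = 366.69 W.
All ideal ⇒ P_in = P_out, so I_supply = 366.69/415 = 0.884 A.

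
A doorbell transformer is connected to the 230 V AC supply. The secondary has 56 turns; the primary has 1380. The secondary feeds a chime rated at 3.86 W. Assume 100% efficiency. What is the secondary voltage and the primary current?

V_s = V_p × N_s/N_p = 230 × 56/1380 = 9.3333 V.
I_s = P/V_s = 3.86/9.3333 = 0.41357 A.
I_p = I_s × N_s/N_p = 0.41357 × 56/1380 = 0.0168 A.

V_s ≈ 9.33 V, I_p ≈ 0.0168 A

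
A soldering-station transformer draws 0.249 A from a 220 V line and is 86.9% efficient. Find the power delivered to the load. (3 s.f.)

P_in = V_p I_p = 220 × 0.249 = 54.780 W.
P_out = η P_in = 0.869 × 54.780 = 47.6 W.

P_out ≈ 47.6 W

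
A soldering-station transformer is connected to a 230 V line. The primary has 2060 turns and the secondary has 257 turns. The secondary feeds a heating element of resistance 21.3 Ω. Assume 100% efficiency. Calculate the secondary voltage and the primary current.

V_s = V_p × N_s/N_p = 230 × 257/2060 = 28.694 V.
I_s = V_s/R = 28.694/21.3 = 1.3471 A.
I_p = I_s × N_s/N_p = 1.3471 × 257/2060 = 0.168 A.

V_s ≈ 28.7 V, I_p ≈ 0.168 A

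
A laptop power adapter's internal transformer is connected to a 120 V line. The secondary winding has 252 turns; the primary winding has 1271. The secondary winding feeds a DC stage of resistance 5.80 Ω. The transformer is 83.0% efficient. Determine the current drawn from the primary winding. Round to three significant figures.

I_p ≈ 0.980 A

V_s = 120 × 252/1271 = 23.792 V.
I_s = V_s/R = 23.792/5.80 = 4.1021 A.
P_out = V_s I_s = 23.792 × 4.1021 = 97.599 W.
P_in = P_out/η = 97.599/0.830 = 117.59 W.
I_p = P_in/V_p = 117.59/120 = 0.980 A.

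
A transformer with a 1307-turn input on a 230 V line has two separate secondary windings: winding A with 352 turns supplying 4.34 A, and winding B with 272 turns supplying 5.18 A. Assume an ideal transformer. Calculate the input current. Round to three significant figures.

I_in ≈ 2.25 A

V_A = 230 × 352/1307 = 61.943 V; V_B = 230 × 272/1307 = 47.865 V.
P_out = V_A I_A + V_B I_B = 61.943×4.34 + 47.865×5.18 = 268.83 + 247.94 = 516.78 W.
Ideal ⇒ P_in = P_out, so I_in = P_out/V_in = 516.78/230 = 2.25 A.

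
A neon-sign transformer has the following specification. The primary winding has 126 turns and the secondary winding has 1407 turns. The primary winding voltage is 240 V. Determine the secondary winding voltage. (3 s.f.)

V_s/V_p = N_s/N_p, so V_s = 240 × 1407/126 = 2680 V.

V_s ≈ 2680 V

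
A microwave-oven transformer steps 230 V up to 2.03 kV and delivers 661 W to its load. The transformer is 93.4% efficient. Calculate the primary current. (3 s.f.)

P_in = P_out/η = 661/0.934 = 707.71 W.
I_p = P_in/V_p = 707.71/230 = 3.08 A.

I_p ≈ 3.08 A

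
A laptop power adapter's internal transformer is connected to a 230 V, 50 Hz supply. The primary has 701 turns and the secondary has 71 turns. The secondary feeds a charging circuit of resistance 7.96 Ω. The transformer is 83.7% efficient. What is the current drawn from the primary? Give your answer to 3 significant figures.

I_p ≈ 0.354 A

V_s = 230 × 71/701 = 23.295 V.
I_s = V_s/R = 23.295/7.96 = 2.9265 A.
P_out = V_s I_s = 23.295 × 2.9265 = 68.175 W.
P_in = P_out/η = 68.175/0.837 = 81.451 W.
I_p = P_in/V_p = 81.451/230 = 0.354 A.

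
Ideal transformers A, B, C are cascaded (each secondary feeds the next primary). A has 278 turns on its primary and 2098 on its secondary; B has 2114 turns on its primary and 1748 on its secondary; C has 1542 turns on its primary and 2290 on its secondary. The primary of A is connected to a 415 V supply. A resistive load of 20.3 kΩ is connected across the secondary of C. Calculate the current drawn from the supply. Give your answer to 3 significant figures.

I_supply ≈ 1.76 A

Secondary of A: V = 415.00 × 2098/278 = 3131.9 V.
Secondary of B: V = 3131.9 × 1748/2114 = 2589.7 V.
Secondary of C: V = 2589.7 × 2290/1542 = 3845.9 V.
I_load = 3845.9/20300 = 0.18945 A, so P_out = 3845.9 × 0.18945 = 728.61 W.
All ideal ⇒ P_in = P_out, so I_supply = 728.61/415 = 1.76 A.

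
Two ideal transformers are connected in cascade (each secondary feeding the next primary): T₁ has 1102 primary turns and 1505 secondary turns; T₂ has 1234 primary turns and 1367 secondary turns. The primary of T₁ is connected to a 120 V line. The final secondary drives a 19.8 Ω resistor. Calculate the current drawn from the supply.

I_supply ≈ 13.9 A

Secondary of T₁: V = 120.00 × 1505/1102 = 163.88 V.
Secondary of T₂: V = 163.88 × 1367/1234 = 181.55 V.
I_load = 181.55/19.8 = 9.1690 A, so P_out = 181.55 × 9.1690 = 1664.6 W.
All ideal ⇒ P_in = P_out, so I_supply = 1664.6/120 = 13.9 A.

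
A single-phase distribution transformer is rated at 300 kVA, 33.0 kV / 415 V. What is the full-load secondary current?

I_s = S/V_s = 300000/415 = 723 A.

I_s ≈ 723 A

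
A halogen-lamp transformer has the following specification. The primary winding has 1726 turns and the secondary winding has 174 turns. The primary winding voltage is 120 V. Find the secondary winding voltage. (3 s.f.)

V_s/V_p = N_s/N_p, so V_s = 120 × 174/1726 = 12.1 V.

V_s ≈ 12.1 V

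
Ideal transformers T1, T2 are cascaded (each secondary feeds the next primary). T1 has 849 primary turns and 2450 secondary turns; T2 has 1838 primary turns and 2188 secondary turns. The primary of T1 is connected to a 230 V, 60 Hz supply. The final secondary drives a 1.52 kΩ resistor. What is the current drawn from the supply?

I_supply ≈ 1.79 A

After T1: V = 230.00 × 2450/849 = 663.72 V.
After T2: V = 663.72 × 2188/1838 = 790.11 V.
I_load = 790.11/1520 = 0.51981 A, so P_out = 790.11 × 0.51981 = 410.71 W.
All ideal ⇒ P_in = P_out, so I_supply = 410.71/230 = 1.79 A.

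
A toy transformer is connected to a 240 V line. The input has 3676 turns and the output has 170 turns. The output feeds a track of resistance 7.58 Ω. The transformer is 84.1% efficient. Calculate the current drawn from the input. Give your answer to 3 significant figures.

I_in ≈ 0.0805 A

V_out = 240 × 170/3676 = 11.099 V.
I_out = V_out/R = 11.099/7.58 = 1.4643 A.
P_out = V_out I_out = 11.099 × 1.4643 = 16.252 W.
P_in = P_out/η = 16.252/0.841 = 19.324 W.
I_in = P_in/V_in = 19.324/240 = 0.0805 A.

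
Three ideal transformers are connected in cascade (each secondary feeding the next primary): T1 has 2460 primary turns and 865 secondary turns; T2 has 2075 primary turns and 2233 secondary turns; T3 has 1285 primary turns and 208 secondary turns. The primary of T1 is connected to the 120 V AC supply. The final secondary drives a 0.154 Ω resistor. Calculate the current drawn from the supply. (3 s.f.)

I_supply ≈ 2.92 A

After T1: V = 120.00 × 865/2460 = 42.195 V.
After T2: V = 42.195 × 2233/2075 = 45.408 V.
After T3: V = 45.408 × 208/1285 = 7.3501 V.
I_load = 7.3501/0.154 = 47.728 A, so P_out = 7.3501 × 47.728 = 350.80 W.
All ideal ⇒ P_in = P_out, so I_supply = 350.80/120 = 2.92 A.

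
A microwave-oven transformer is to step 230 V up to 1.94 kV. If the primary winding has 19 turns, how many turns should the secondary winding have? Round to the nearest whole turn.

N_s/N_p = V_s/V_p, so N_s = 19 × 1940/230 = 160.3 ≈ 160 turns.

N_s = 160 turns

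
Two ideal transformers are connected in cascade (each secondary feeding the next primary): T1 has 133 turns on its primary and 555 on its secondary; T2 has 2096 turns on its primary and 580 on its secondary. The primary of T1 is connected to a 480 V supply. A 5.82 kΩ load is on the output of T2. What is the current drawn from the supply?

I_supply ≈ 0.110 A

After T1: V = 480.00 × 555/133 = 2003.0 V.
After T2: V = 2003.0 × 580/2096 = 554.27 V.
I_load = 554.27/5820 = 0.095235 A, so P_out = 554.27 × 0.095235 = 52.786 W.
All ideal ⇒ P_in = P_out, so I_supply = 52.786/480 = 0.110 A.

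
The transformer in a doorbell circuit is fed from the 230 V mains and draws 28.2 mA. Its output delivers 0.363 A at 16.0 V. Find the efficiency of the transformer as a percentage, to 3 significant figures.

η ≈ 89.5%

P_in = 230 × 0.0282 = 6.48600 W.
P_out = 16.0 × 0.363 = 5.80800 W.
η = P_out/P_in = 5.80800/6.48600 = 0.895.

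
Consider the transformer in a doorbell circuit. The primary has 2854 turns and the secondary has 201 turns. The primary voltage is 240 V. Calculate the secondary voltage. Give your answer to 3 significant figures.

V_s/V_p = N_s/N_p, so V_s = 240 × 201/2854 = 16.9 V.

V_s ≈ 16.9 V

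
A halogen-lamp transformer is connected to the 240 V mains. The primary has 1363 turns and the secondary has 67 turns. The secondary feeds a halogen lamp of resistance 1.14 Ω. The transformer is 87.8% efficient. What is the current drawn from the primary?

V_s = 240 × 67/1363 = 11.798 V.
I_s = V_s/R = 11.798/1.14 = 10.349 A.
P_out = V_s I_s = 11.798 × 10.349 = 122.09 W.
P_in = P_out/η = 122.09/0.878 = 139.05 W.
I_p = P_in/V_p = 139.05/240 = 0.579 A.

I_p ≈ 0.579 A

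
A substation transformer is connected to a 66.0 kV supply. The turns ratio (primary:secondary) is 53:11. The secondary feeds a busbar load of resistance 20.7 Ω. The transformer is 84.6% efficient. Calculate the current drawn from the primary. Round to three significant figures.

V_s = 66000 × 11/53 = 13698 V.
I_s = V_s/R = 13698/20.7 = 661.74 A.
P_out = V_s I_s = 13698 × 661.74 = 9.0647×10^6 W.
P_in = P_out/η = 9.0647×10^6/0.846 = 1.0715×10^7 W.
I_p = P_in/V_p = 1.0715×10^7/66000 = 162 A.

I_p ≈ 162 A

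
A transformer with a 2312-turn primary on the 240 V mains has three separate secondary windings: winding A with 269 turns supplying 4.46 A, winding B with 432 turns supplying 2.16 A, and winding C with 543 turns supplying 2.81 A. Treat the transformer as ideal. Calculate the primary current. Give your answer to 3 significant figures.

V_A = 240 × 269/2312 = 27.924 V; V_B = 240 × 432/2312 = 44.844 V; V_C = 240 × 543/2312 = 56.367 V.
P_out = V_A I_A + V_B I_B + V_C I_C = 27.924×4.46 + 44.844×2.16 + 56.367×2.81 = 124.54 + 96.864 + 158.39 = 379.79 W.
Ideal ⇒ P_in = P_out, so I_p = P_out/V_p = 379.79/240 = 1.58 A.

I_p ≈ 1.58 A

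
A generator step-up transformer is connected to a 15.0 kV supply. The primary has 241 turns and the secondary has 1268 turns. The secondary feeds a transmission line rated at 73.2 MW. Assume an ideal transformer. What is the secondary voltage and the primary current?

V_s = V_p × N_s/N_p = 15000 × 1268/241 = 78921 V.
I_s = P/V_s = 7.32×10^7/78921 = 927.51 A.
I_p = I_s × N_s/N_p = 927.51 × 1268/241 = 4880 A.

V_s ≈ 78900 V, I_p ≈ 4880 A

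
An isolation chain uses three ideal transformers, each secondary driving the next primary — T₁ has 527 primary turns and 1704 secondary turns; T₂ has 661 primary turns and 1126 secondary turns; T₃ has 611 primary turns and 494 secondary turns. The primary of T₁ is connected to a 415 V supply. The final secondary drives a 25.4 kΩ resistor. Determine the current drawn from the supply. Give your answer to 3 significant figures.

I_supply ≈ 0.324 A

After T₁: V = 415.00 × 1704/527 = 1341.9 V.
After T₂: V = 1341.9 × 1126/661 = 2285.8 V.
After T₃: V = 2285.8 × 494/611 = 1848.1 V.
I_load = 1848.1/25400 = 0.072761 A, so P_out = 1848.1 × 0.072761 = 134.47 W.
All ideal ⇒ P_in = P_out, so I_supply = 134.47/415 = 0.324 A.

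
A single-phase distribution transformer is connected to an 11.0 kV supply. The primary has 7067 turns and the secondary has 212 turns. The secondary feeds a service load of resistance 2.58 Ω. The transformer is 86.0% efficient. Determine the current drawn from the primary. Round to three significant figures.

I_p ≈ 4.46 A

V_s = 11000 × 212/7067 = 329.98 V.
I_s = V_s/R = 329.98/2.58 = 127.90 A.
P_out = V_s I_s = 329.98 × 127.90 = 42205 W.
P_in = P_out/η = 42205/0.860 = 49076 W.
I_p = P_in/V_p = 49076/11000 = 4.46 A.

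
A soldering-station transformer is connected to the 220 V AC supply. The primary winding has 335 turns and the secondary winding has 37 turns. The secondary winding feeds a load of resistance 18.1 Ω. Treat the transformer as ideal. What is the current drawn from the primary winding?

I_p ≈ 0.148 A

V_s = V_p × N_s/N_p = 220 × 37/335 = 24.299 V.
I_s = V_s/R = 24.299/18.1 = 1.3425 A.
For an ideal transformer I_p N_p = I_s N_s, so I_p = 1.3425 × 37/335 = 0.148 A.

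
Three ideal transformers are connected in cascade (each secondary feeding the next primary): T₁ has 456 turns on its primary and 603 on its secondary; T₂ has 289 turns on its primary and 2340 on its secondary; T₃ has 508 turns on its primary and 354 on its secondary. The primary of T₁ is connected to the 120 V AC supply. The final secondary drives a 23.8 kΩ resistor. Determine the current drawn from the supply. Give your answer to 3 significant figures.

I_supply ≈ 0.281 A

Secondary of T₁: V = 120.00 × 603/456 = 158.68 V.
Secondary of T₂: V = 158.68 × 2340/289 = 1284.8 V.
Secondary of T₃: V = 1284.8 × 354/508 = 895.35 V.
I_load = 895.35/23800 = 0.037620 A, so P_out = 895.35 × 0.037620 = 33.683 W.
All ideal ⇒ P_in = P_out, so I_supply = 33.683/120 = 0.281 A.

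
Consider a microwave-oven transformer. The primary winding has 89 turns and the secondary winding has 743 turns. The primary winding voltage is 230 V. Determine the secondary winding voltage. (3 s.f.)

V_s ≈ 1920 V

V_s/V_p = N_s/N_p, so V_s = 230 × 743/89 = 1920 V.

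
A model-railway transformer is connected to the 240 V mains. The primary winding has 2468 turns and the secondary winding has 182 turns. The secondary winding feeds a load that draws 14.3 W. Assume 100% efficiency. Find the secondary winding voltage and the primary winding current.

V_s ≈ 17.7 V, I_p ≈ 0.0596 A

V_s = V_p × N_s/N_p = 240 × 182/2468 = 17.699 V.
I_s = P/V_s = 14.3/17.699 = 0.80798 A.
I_p = I_s × N_s/N_p = 0.80798 × 182/2468 = 0.0596 A.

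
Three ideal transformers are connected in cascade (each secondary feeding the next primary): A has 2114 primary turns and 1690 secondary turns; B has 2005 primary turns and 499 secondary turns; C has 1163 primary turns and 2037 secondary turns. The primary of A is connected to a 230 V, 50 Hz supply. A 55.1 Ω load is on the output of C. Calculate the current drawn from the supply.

I_supply ≈ 0.507 A

Secondary of A: V = 230.00 × 1690/2114 = 183.87 V.
Secondary of B: V = 183.87 × 499/2005 = 45.761 V.
Secondary of C: V = 45.761 × 2037/1163 = 80.151 V.
I_load = 80.151/55.1 = 1.4546 A, so P_out = 80.151 × 1.4546 = 116.59 W.
All ideal ⇒ P_in = P_out, so I_supply = 116.59/230 = 0.507 A.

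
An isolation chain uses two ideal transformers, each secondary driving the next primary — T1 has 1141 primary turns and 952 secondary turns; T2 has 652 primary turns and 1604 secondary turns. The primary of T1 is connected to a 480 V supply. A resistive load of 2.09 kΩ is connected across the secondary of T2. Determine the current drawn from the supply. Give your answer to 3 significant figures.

Secondary of T1: V = 480.00 × 952/1141 = 400.49 V.
Secondary of T2: V = 400.49 × 1604/652 = 985.26 V.
I_load = 985.26/2090 = 0.47141 A, so P_out = 985.26 × 0.47141 = 464.46 W.
All ideal ⇒ P_in = P_out, so I_supply = 464.46/480 = 0.968 A.

I_supply ≈ 0.968 A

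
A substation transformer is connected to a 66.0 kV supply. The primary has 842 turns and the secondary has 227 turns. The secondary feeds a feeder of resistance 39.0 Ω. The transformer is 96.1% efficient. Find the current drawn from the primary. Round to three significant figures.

V_s = 66000 × 227/842 = 17793 V.
I_s = V_s/R = 17793/39.0 = 456.24 A.
P_out = V_s I_s = 17793 × 456.24 = 8.1180×10^6 W.
P_in = P_out/η = 8.1180×10^6/0.961 = 8.4475×10^6 W.
I_p = P_in/V_p = 8.4475×10^6/66000 = 128 A.

I_p ≈ 128 A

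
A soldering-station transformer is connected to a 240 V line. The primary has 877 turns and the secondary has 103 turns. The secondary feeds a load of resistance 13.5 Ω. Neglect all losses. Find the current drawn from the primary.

V_s = V_p × N_s/N_p = 240 × 103/877 = 28.187 V.
I_s = V_s/R = 28.187/13.5 = 2.0879 A.
For an ideal transformer I_p N_p = I_s N_s, so I_p = 2.0879 × 103/877 = 0.245 A.

I_p ≈ 0.245 A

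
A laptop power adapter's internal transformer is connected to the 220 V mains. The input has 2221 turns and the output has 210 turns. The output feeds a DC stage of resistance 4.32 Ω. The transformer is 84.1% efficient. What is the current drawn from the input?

I_in ≈ 0.541 A

V_out = 220 × 210/2221 = 20.801 V.
I_out = V_out/R = 20.801/4.32 = 4.8151 A.
P_out = V_out I_out = 20.801 × 4.8151 = 100.16 W.
P_in = P_out/η = 100.16/0.841 = 119.10 W.
I_in = P_in/V_in = 119.10/220 = 0.541 A.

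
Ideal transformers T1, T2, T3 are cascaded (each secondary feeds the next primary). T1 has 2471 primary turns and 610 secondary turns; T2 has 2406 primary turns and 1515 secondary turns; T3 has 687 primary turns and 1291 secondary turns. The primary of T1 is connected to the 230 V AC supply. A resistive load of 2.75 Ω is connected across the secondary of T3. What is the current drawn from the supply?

I_supply ≈ 7.14 A

After T1: V = 230.00 × 610/2471 = 56.779 V.
After T2: V = 56.779 × 1515/2406 = 35.752 V.
After T3: V = 35.752 × 1291/687 = 67.185 V.
I_load = 67.185/2.75 = 24.431 A, so P_out = 67.185 × 24.431 = 1641.4 W.
All ideal ⇒ P_in = P_out, so I_supply = 1641.4/230 = 7.14 A.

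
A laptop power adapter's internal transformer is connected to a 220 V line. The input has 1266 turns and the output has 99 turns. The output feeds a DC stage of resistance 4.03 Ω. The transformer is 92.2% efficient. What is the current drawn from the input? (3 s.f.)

V_out = 220 × 99/1266 = 17.204 V.
I_out = V_out/R = 17.204/4.03 = 4.2689 A.
P_out = V_out I_out = 17.204 × 4.2689 = 73.442 W.
P_in = P_out/η = 73.442/0.922 = 79.655 W.
I_in = P_in/V_in = 79.655/220 = 0.362 A.

I_in ≈ 0.362 A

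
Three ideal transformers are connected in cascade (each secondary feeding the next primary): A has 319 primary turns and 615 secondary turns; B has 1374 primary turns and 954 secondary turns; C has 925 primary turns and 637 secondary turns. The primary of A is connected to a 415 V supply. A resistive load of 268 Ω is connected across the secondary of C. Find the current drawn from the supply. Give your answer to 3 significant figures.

After A: V = 415.00 × 615/319 = 800.08 V.
After B: V = 800.08 × 954/1374 = 555.51 V.
After C: V = 555.51 × 637/925 = 382.55 V.
I_load = 382.55/268 = 1.4274 A, so P_out = 382.55 × 1.4274 = 546.07 W.
All ideal ⇒ P_in = P_out, so I_supply = 546.07/415 = 1.32 A.

I_supply ≈ 1.32 A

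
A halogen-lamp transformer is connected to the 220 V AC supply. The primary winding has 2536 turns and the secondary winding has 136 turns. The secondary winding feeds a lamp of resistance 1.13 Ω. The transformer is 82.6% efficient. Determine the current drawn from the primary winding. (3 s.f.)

V_s = 220 × 136/2536 = 11.798 V.
I_s = V_s/R = 11.798/1.13 = 10.441 A.
P_out = V_s I_s = 11.798 × 10.441 = 123.18 W.
P_in = P_out/η = 123.18/0.826 = 149.13 W.
I_p = P_in/V_p = 149.13/220 = 0.678 A.

I_p ≈ 0.678 A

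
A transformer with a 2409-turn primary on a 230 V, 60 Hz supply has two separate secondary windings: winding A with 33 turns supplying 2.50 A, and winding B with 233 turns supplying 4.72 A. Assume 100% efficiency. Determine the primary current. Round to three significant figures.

I_p ≈ 0.491 A

V_A = 230 × 33/2409 = 3.1507 V; V_B = 230 × 233/2409 = 22.246 V.
P_out = V_A I_A + V_B I_B = 3.1507×2.50 + 22.246×4.72 = 7.8767 + 105.00 = 112.88 W.
Ideal ⇒ P_in = P_out, so I_p = P_out/V_p = 112.88/230 = 0.491 A.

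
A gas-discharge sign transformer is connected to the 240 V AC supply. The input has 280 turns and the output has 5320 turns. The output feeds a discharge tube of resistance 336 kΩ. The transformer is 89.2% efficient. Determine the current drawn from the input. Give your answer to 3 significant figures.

I_in ≈ 0.289 A

V_out = 240 × 5320/280 = 4560.0 V.
I_out = V_out/R = 4560.0/336000 = 0.013571 A.
P_out = V_out I_out = 4560.0 × 0.013571 = 61.886 W.
P_in = P_out/η = 61.886/0.892 = 69.379 W.
I_in = P_in/V_in = 69.379/240 = 0.289 A.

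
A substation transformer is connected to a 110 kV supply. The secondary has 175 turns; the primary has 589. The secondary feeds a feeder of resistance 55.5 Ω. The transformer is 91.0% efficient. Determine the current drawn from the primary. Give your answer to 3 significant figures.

I_p ≈ 192 A

V_s = 110000 × 175/589 = 32683 V.
I_s = V_s/R = 32683/55.5 = 588.87 A.
P_out = V_s I_s = 32683 × 588.87 = 1.9246×10^7 W.
P_in = P_out/η = 1.9246×10^7/0.910 = 2.1149×10^7 W.
I_p = P_in/V_p = 2.1149×10^7/110000 = 192 A.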